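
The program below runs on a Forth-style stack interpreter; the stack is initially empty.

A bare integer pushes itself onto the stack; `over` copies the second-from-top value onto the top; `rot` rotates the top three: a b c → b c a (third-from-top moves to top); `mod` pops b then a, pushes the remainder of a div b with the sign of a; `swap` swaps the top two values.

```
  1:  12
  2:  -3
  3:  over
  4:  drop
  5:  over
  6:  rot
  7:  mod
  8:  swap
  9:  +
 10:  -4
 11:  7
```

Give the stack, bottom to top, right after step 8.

[0, -3]

12   : 12
-3   : 12 -3
over : 12 -3 12
drop : 12 -3
over : 12 -3 12
rot  : -3 12 12
mod  : -3 0
swap : 0 -3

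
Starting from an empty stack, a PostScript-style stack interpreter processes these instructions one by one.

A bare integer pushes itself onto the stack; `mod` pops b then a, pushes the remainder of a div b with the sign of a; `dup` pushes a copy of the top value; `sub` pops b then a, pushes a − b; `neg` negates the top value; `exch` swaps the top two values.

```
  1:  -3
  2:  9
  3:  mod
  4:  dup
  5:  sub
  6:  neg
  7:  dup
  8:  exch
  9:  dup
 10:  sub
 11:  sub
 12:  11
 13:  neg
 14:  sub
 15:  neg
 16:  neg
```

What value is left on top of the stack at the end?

11

-3   -> -3
9    -> -3 9
mod  -> -3
dup  -> -3 -3
sub  -> 0
neg  -> 0
dup  -> 0 0
exch -> 0 0
dup  -> 0 0 0
sub  -> 0 0
sub  -> 0
11   -> 0 11
neg  -> 0 -11
sub  -> 11
neg  -> -11
neg  -> 11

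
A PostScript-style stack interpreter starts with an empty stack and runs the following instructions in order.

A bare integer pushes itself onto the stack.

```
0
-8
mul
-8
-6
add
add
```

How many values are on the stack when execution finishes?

0    [0]
-8   [0, -8]
mul  [0]
-8   [0, -8]
-6   [0, -8, -6]
add  [0, -14]
add  [-14]

1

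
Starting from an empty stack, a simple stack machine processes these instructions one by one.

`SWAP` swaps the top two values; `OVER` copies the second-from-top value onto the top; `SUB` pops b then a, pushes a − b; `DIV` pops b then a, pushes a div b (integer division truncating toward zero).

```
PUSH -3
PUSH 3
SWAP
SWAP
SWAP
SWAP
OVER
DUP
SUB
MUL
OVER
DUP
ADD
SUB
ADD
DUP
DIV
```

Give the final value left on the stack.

1

PUSH -3 -> -3
PUSH 3  -> -3 3
SWAP    -> 3 -3
SWAP    -> -3 3
SWAP    -> 3 -3
SWAP    -> -3 3
OVER    -> -3 3 -3
DUP     -> -3 3 -3 -3
SUB     -> -3 3 0
MUL     -> -3 0
OVER    -> -3 0 -3
DUP     -> -3 0 -3 -3
ADD     -> -3 0 -6
SUB     -> -3 6
ADD     -> 3
DUP     -> 3 3
DIV     -> 1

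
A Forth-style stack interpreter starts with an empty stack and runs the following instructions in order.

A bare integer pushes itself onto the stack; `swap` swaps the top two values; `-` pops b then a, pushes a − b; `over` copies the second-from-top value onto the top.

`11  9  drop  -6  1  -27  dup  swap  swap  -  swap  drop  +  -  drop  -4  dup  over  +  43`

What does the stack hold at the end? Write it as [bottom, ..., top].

11   -> 11
9    -> 11 9
drop -> 11
-6   -> 11 -6
1    -> 11 -6 1
-27  -> 11 -6 1 -27
dup  -> 11 -6 1 -27 -27
swap -> 11 -6 1 -27 -27
swap -> 11 -6 1 -27 -27
-    -> 11 -6 1 0
swap -> 11 -6 0 1
drop -> 11 -6 0
+    -> 11 -6
-    -> 17
drop -> (empty)
-4   -> -4
dup  -> -4 -4
over -> -4 -4 -4
+    -> -4 -8
43   -> -4 -8 43

[-4, -8, 43]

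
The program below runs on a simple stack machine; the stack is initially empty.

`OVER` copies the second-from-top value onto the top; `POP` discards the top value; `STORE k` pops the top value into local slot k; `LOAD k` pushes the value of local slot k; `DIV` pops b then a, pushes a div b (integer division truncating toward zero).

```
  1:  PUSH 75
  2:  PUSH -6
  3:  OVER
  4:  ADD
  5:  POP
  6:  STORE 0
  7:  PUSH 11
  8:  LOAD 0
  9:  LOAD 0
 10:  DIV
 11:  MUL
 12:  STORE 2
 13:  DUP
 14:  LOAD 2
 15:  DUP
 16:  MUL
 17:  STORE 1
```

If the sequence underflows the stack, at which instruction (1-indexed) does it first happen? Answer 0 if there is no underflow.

13

PUSH 75 -> [75]
PUSH -6 -> [75, -6]
OVER    -> [75, -6, 75]
ADD     -> [75, 69]
POP     -> [75]
STORE 0 -> []
PUSH 11 -> [11]
LOAD 0  -> [11, 75]
LOAD 0  -> [11, 75, 75]
DIV     -> [11, 1]
MUL     -> [11]
STORE 2 -> []
DUP  — needs 1 operand, stack has 0 → underflow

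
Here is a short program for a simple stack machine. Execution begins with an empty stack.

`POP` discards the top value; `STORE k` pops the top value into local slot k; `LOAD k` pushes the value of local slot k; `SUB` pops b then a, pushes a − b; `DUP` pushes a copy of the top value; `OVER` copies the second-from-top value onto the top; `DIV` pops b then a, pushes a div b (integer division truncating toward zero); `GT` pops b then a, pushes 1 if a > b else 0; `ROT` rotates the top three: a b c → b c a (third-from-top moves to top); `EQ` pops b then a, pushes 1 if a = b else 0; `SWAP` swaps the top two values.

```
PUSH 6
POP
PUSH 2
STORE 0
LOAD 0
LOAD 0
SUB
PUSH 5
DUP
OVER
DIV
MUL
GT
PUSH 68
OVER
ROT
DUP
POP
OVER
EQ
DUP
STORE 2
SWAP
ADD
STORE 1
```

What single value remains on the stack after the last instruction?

68

PUSH 6   6
POP      (empty)
PUSH 2   2
STORE 0  (empty)
LOAD 0   2
LOAD 0   2 2
SUB      0
PUSH 5   0 5
DUP      0 5 5
OVER     0 5 5 5
DIV      0 5 1
MUL      0 5
GT       0
PUSH 68  0 68
OVER     0 68 0
ROT      68 0 0
DUP      68 0 0 0
POP      68 0 0
OVER     68 0 0 0
EQ       68 0 1
DUP      68 0 1 1
STORE 2  68 0 1
SWAP     68 1 0
ADD      68 1
STORE 1  68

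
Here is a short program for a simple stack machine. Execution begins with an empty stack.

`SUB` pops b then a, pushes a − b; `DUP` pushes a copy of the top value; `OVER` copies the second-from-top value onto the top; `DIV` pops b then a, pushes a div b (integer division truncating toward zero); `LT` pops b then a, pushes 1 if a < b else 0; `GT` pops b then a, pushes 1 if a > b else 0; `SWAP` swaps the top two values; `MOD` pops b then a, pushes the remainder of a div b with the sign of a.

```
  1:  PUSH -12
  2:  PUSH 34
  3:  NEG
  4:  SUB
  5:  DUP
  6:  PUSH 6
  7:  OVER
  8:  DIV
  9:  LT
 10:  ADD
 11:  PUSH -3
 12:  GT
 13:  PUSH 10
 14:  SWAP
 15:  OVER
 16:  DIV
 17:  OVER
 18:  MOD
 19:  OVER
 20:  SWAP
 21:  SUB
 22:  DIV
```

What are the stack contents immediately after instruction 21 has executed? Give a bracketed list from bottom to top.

[10, 10]

PUSH -12 → -12
PUSH 34  → -12 34
NEG      → -12 -34
SUB      → 22
DUP      → 22 22
PUSH 6   → 22 22 6
OVER     → 22 22 6 22
DIV      → 22 22 0
LT       → 22 0
ADD      → 22
PUSH -3  → 22 -3
GT       → 1
PUSH 10  → 1 10
SWAP     → 10 1
OVER     → 10 1 10
DIV      → 10 0
OVER     → 10 0 10
MOD      → 10 0
OVER     → 10 0 10
SWAP     → 10 10 0
SUB      → 10 10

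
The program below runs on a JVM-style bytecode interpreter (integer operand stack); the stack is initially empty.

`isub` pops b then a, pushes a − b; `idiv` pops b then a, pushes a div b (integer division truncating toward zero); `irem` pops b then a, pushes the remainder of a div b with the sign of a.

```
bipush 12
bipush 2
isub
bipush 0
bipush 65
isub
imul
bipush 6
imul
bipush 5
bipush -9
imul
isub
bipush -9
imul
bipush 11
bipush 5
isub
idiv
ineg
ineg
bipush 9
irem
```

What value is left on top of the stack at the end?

bipush 12 → [12]
bipush 2  → [12, 2]
isub      → [10]
bipush 0  → [10, 0]
bipush 65 → [10, 0, 65]
isub      → [10, -65]
imul      → [-650]
bipush 6  → [-650, 6]
imul      → [-3900]
bipush 5  → [-3900, 5]
bipush -9 → [-3900, 5, -9]
imul      → [-3900, -45]
isub      → [-3855]
bipush -9 → [-3855, -9]
imul      → [34695]
bipush 11 → [34695, 11]
bipush 5  → [34695, 11, 5]
isub      → [34695, 6]
idiv      → [5782]
ineg      → [-5782]
ineg      → [5782]
bipush 9  → [5782, 9]
irem      → [4]

4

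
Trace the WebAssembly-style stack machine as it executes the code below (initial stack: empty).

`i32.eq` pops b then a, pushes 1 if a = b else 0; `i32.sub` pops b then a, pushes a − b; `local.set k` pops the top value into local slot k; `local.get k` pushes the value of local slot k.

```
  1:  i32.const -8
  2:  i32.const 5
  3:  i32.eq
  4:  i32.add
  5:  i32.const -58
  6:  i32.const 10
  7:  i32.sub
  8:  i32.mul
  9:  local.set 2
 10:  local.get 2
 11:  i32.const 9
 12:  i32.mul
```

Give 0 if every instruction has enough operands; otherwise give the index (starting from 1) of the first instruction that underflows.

i32.const -8 -> -8
i32.const 5  -> -8 5
i32.eq       -> 0
i32.add  — needs 2 operands, stack has 1 → underflow

4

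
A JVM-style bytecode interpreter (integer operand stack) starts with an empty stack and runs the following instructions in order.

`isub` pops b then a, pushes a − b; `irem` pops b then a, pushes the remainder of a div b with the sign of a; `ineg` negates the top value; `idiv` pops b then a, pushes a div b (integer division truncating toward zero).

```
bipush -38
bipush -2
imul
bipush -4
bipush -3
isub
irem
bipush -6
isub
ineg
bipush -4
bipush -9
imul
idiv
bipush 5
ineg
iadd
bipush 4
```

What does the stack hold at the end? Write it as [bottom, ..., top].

bipush -38  -38
bipush -2   -38 -2
imul        76
bipush -4   76 -4
bipush -3   76 -4 -3
isub        76 -1
irem        0
bipush -6   0 -6
isub        6
ineg        -6
bipush -4   -6 -4
bipush -9   -6 -4 -9
imul        -6 36
idiv        0
bipush 5    0 5
ineg        0 -5
iadd        -5
bipush 4    -5 4

[-5, 4]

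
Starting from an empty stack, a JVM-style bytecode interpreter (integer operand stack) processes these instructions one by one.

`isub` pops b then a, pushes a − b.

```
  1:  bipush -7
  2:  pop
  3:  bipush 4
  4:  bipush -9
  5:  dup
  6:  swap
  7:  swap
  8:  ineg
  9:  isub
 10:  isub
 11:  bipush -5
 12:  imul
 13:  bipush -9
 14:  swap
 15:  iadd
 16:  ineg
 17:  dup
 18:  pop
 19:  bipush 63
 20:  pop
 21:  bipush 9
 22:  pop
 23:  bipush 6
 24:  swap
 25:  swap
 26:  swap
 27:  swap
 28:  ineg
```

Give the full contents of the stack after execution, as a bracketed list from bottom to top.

bipush -7 -> -7
pop       -> (empty)
bipush 4  -> 4
bipush -9 -> 4 -9
dup       -> 4 -9 -9
swap      -> 4 -9 -9
swap      -> 4 -9 -9
ineg      -> 4 -9 9
isub      -> 4 -18
isub      -> 22
bipush -5 -> 22 -5
imul      -> -110
bipush -9 -> -110 -9
swap      -> -9 -110
iadd      -> -119
ineg      -> 119
dup       -> 119 119
pop       -> 119
bipush 63 -> 119 63
pop       -> 119
bipush 9  -> 119 9
pop       -> 119
bipush 6  -> 119 6
swap      -> 6 119
swap      -> 119 6
swap      -> 6 119
swap      -> 119 6
ineg      -> 119 -6

[119, -6]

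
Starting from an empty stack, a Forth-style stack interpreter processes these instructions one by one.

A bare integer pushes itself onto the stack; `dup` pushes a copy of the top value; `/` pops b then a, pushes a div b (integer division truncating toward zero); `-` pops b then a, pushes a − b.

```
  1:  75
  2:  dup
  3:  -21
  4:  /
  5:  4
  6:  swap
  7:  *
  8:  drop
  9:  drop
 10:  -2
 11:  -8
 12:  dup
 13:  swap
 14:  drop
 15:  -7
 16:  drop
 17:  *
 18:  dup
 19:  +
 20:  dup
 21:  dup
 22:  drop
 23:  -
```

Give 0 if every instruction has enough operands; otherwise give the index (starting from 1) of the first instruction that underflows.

75   : [75]
dup  : [75, 75]
-21  : [75, 75, -21]
/    : [75, -3]
4    : [75, -3, 4]
swap : [75, 4, -3]
*    : [75, -12]
drop : [75]
drop : []
-2   : [-2]
-8   : [-2, -8]
dup  : [-2, -8, -8]
swap : [-2, -8, -8]
drop : [-2, -8]
-7   : [-2, -8, -7]
drop : [-2, -8]
*    : [16]
dup  : [16, 16]
+    : [32]
dup  : [32, 32]
dup  : [32, 32, 32]
drop : [32, 32]
-    : [0]

0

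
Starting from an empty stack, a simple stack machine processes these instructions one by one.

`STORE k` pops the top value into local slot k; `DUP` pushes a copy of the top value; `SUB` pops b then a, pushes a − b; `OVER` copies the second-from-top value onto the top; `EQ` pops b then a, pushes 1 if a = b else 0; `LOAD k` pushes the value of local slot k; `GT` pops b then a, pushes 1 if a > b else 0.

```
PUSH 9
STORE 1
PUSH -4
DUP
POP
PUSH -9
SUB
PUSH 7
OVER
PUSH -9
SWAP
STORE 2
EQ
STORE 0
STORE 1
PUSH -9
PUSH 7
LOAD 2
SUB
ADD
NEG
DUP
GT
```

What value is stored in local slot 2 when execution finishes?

5

PUSH 9  → [9]
STORE 1 → []
PUSH -4 → [-4]
DUP     → [-4, -4]
POP     → [-4]
PUSH -9 → [-4, -9]
SUB     → [5]
PUSH 7  → [5, 7]
OVER    → [5, 7, 5]
PUSH -9 → [5, 7, 5, -9]
SWAP    → [5, 7, -9, 5]
STORE 2 → [5, 7, -9]
EQ      → [5, 0]
STORE 0 → [5]
STORE 1 → []
PUSH -9 → [-9]
PUSH 7  → [-9, 7]
LOAD 2  → [-9, 7, 5]
SUB     → [-9, 2]
ADD     → [-7]
NEG     → [7]
DUP     → [7, 7]
GT      → [0]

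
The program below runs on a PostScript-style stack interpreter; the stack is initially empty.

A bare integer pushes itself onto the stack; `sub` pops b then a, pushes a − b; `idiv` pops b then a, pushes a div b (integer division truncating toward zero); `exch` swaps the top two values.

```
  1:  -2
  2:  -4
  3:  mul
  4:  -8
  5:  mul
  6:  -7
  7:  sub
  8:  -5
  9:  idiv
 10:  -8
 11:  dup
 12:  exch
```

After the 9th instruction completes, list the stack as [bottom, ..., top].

-2   → -2
-4   → -2 -4
mul  → 8
-8   → 8 -8
mul  → -64
-7   → -64 -7
sub  → -57
-5   → -57 -5
idiv → 11

[11]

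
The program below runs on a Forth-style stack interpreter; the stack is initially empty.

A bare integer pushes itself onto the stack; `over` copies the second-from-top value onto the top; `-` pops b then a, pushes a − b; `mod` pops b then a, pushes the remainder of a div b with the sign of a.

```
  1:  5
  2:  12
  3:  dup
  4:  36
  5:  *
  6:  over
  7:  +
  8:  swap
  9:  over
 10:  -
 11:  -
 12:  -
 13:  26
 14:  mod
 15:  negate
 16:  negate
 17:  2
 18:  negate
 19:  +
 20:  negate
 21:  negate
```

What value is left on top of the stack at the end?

5      -> 5
12     -> 5 12
dup    -> 5 12 12
36     -> 5 12 12 36
*      -> 5 12 432
over   -> 5 12 432 12
+      -> 5 12 444
swap   -> 5 444 12
over   -> 5 444 12 444
-      -> 5 444 -432
-      -> 5 876
-      -> -871
26     -> -871 26
mod    -> -13
negate -> 13
negate -> -13
2      -> -13 2
negate -> -13 -2
+      -> -15
negate -> 15
negate -> -15

-15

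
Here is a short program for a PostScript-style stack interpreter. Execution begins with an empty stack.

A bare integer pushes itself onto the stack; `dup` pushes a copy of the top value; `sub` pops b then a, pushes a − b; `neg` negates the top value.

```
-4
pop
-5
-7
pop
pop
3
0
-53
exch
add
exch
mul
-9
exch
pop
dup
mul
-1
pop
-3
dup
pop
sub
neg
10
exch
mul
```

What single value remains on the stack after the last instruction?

-4   -> -4
pop  -> (empty)
-5   -> -5
-7   -> -5 -7
pop  -> -5
pop  -> (empty)
3    -> 3
0    -> 3 0
-53  -> 3 0 -53
exch -> 3 -53 0
add  -> 3 -53
exch -> -53 3
mul  -> -159
-9   -> -159 -9
exch -> -9 -159
pop  -> -9
dup  -> -9 -9
mul  -> 81
-1   -> 81 -1
pop  -> 81
-3   -> 81 -3
dup  -> 81 -3 -3
pop  -> 81 -3
sub  -> 84
neg  -> -84
10   -> -84 10
exch -> 10 -84
mul  -> -840

-840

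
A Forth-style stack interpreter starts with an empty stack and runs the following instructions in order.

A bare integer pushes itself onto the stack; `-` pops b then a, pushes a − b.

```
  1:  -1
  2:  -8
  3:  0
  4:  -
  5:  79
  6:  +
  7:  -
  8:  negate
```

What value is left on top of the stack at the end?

72

-1     : [-1]
-8     : [-1, -8]
0      : [-1, -8, 0]
-      : [-1, -8]
79     : [-1, -8, 79]
+      : [-1, 71]
-      : [-72]
negate : [72]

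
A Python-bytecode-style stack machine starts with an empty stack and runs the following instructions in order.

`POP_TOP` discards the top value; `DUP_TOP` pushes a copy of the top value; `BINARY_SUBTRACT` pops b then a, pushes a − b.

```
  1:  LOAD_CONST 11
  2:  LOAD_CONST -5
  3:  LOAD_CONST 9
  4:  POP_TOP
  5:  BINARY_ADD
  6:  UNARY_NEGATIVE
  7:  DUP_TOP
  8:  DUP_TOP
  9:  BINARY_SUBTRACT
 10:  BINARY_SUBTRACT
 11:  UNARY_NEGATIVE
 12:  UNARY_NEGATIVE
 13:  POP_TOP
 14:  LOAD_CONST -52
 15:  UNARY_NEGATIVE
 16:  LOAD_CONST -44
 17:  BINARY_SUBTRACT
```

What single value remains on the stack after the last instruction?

LOAD_CONST 11   -> 11
LOAD_CONST -5   -> 11 -5
LOAD_CONST 9    -> 11 -5 9
POP_TOP         -> 11 -5
BINARY_ADD      -> 6
UNARY_NEGATIVE  -> -6
DUP_TOP         -> -6 -6
DUP_TOP         -> -6 -6 -6
BINARY_SUBTRACT -> -6 0
BINARY_SUBTRACT -> -6
UNARY_NEGATIVE  -> 6
UNARY_NEGATIVE  -> -6
POP_TOP         -> (empty)
LOAD_CONST -52  -> -52
UNARY_NEGATIVE  -> 52
LOAD_CONST -44  -> 52 -44
BINARY_SUBTRACT -> 96

96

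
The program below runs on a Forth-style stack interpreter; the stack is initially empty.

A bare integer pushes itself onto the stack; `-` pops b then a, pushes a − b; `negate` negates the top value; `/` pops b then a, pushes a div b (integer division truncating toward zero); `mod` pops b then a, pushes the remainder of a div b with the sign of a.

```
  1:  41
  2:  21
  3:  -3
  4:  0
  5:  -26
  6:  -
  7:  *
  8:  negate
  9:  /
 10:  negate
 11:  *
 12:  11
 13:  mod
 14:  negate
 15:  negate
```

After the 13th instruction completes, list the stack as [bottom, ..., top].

[0]

41      41
21      41 21
-3      41 21 -3
0       41 21 -3 0
-26     41 21 -3 0 -26
-       41 21 -3 26
*       41 21 -78
negate  41 21 78
/       41 0
negate  41 0
*       0
11      0 11
mod     0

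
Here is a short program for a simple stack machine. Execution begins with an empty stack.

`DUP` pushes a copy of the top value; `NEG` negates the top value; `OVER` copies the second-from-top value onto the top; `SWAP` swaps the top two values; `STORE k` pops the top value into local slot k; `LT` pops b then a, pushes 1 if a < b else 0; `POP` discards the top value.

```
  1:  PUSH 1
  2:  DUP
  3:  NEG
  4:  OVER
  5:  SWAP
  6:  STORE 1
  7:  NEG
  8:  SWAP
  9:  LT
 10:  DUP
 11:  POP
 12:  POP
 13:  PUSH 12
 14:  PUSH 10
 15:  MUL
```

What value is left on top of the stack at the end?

120

PUSH 1  → 1
DUP     → 1 1
NEG     → 1 -1
OVER    → 1 -1 1
SWAP    → 1 1 -1
STORE 1 → 1 1
NEG     → 1 -1
SWAP    → -1 1
LT      → 1
DUP     → 1 1
POP     → 1
POP     → (empty)
PUSH 12 → 12
PUSH 10 → 12 10
MUL     → 120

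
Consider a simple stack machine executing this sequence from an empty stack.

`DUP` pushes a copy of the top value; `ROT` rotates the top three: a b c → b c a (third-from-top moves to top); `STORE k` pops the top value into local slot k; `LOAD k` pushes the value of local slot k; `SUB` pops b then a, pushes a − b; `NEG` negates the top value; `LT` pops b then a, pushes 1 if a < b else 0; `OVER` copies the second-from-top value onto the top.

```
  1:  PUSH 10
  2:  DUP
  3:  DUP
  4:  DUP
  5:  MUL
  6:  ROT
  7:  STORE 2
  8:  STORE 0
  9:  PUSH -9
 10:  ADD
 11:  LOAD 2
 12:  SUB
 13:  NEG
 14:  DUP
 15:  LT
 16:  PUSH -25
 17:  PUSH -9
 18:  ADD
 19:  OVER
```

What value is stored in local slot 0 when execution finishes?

100

PUSH 10  → [10]
DUP      → [10, 10]
DUP      → [10, 10, 10]
DUP      → [10, 10, 10, 10]
MUL      → [10, 10, 100]
ROT      → [10, 100, 10]
STORE 2  → [10, 100]
STORE 0  → [10]
PUSH -9  → [10, -9]
ADD      → [1]
LOAD 2   → [1, 10]
SUB      → [-9]
NEG      → [9]
DUP      → [9, 9]
LT       → [0]
PUSH -25 → [0, -25]
PUSH -9  → [0, -25, -9]
ADD      → [0, -34]
OVER     → [0, -34, 0]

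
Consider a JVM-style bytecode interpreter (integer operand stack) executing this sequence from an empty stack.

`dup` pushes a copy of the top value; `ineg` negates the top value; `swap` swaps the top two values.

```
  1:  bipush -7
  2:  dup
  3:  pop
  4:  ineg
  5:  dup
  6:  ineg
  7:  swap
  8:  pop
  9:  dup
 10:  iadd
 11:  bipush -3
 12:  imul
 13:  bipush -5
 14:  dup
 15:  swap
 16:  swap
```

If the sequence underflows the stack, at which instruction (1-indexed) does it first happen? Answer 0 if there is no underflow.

0

bipush -7 : -7
dup       : -7 -7
pop       : -7
ineg      : 7
dup       : 7 7
ineg      : 7 -7
swap      : -7 7
pop       : -7
dup       : -7 -7
iadd      : -14
bipush -3 : -14 -3
imul      : 42
bipush -5 : 42 -5
dup       : 42 -5 -5
swap      : 42 -5 -5
swap      : 42 -5 -5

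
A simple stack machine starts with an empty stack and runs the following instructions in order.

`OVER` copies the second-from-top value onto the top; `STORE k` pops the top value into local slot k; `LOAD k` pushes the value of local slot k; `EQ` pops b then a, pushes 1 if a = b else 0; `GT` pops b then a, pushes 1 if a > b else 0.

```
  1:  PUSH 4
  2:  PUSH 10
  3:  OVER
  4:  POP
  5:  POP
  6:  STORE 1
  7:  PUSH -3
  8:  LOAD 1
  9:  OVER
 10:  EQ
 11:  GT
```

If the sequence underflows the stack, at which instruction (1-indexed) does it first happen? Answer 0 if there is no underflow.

PUSH 4  : [4]
PUSH 10 : [4, 10]
OVER    : [4, 10, 4]
POP     : [4, 10]
POP     : [4]
STORE 1 : []
PUSH -3 : [-3]
LOAD 1  : [-3, 4]
OVER    : [-3, 4, -3]
EQ      : [-3, 0]
GT      : [0]

0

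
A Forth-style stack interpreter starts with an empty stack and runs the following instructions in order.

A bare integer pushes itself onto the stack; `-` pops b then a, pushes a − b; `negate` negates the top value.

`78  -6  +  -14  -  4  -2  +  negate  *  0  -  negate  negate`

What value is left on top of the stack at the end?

-172

78     → 78
-6     → 78 -6
+      → 72
-14    → 72 -14
-      → 86
4      → 86 4
-2     → 86 4 -2
+      → 86 2
negate → 86 -2
*      → -172
0      → -172 0
-      → -172
negate → 172
negate → -172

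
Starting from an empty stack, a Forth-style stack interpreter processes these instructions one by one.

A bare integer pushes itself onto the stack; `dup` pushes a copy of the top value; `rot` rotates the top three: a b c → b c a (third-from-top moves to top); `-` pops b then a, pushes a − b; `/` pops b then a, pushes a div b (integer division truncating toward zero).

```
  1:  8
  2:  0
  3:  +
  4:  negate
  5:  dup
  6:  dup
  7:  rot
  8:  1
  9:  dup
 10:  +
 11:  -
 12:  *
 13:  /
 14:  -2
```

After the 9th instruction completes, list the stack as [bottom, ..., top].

[-8, -8, -8, 1, 1]

8      → 8
0      → 8 0
+      → 8
negate → -8
dup    → -8 -8
dup    → -8 -8 -8
rot    → -8 -8 -8
1      → -8 -8 -8 1
dup    → -8 -8 -8 1 1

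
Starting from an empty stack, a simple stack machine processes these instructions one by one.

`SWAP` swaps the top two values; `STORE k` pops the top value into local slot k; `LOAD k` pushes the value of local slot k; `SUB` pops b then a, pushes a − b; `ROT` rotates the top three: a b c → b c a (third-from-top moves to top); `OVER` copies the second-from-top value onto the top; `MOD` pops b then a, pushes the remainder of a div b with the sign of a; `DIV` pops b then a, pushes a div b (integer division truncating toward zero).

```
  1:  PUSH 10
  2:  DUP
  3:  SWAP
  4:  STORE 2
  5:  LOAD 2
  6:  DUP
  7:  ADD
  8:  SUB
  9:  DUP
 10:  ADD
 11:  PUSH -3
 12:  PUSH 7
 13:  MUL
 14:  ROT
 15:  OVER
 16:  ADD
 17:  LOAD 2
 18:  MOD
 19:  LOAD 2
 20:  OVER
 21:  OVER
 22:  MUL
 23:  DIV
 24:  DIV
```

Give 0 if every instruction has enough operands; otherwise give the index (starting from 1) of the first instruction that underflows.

14

PUSH 10 → 10
DUP     → 10 10
SWAP    → 10 10
STORE 2 → 10
LOAD 2  → 10 10
DUP     → 10 10 10
ADD     → 10 20
SUB     → -10
DUP     → -10 -10
ADD     → -20
PUSH -3 → -20 -3
PUSH 7  → -20 -3 7
MUL     → -20 -21
ROT  — needs 3 operands, stack has 2 → underflow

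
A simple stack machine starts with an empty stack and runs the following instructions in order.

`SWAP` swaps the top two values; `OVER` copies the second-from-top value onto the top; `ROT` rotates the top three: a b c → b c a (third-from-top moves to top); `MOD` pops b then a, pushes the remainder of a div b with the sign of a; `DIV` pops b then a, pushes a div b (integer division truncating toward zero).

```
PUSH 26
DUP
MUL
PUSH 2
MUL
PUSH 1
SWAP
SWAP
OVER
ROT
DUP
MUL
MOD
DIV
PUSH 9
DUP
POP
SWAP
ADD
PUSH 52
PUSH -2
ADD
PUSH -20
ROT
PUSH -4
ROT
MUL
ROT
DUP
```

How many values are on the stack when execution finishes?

4

PUSH 26  : [26]
DUP      : [26, 26]
MUL      : [676]
PUSH 2   : [676, 2]
MUL      : [1352]
PUSH 1   : [1352, 1]
SWAP     : [1, 1352]
SWAP     : [1352, 1]
OVER     : [1352, 1, 1352]
ROT      : [1, 1352, 1352]
DUP      : [1, 1352, 1352, 1352]
MUL      : [1, 1352, 1827904]
MOD      : [1, 1352]
DIV      : [0]
PUSH 9   : [0, 9]
DUP      : [0, 9, 9]
POP      : [0, 9]
SWAP     : [9, 0]
ADD      : [9]
PUSH 52  : [9, 52]
PUSH -2  : [9, 52, -2]
ADD      : [9, 50]
PUSH -20 : [9, 50, -20]
ROT      : [50, -20, 9]
PUSH -4  : [50, -20, 9, -4]
ROT      : [50, 9, -4, -20]
MUL      : [50, 9, 80]
ROT      : [9, 80, 50]
DUP      : [9, 80, 50, 50]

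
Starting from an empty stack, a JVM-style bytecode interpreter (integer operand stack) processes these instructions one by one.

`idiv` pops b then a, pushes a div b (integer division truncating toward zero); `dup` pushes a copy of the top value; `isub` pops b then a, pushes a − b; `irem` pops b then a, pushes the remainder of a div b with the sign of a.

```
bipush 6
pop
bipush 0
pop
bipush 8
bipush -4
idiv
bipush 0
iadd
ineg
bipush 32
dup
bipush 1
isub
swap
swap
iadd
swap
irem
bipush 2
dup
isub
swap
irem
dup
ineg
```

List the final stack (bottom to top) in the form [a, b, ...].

bipush 6  -> [6]
pop       -> []
bipush 0  -> [0]
pop       -> []
bipush 8  -> [8]
bipush -4 -> [8, -4]
idiv      -> [-2]
bipush 0  -> [-2, 0]
iadd      -> [-2]
ineg      -> [2]
bipush 32 -> [2, 32]
dup       -> [2, 32, 32]
bipush 1  -> [2, 32, 32, 1]
isub      -> [2, 32, 31]
swap      -> [2, 31, 32]
swap      -> [2, 32, 31]
iadd      -> [2, 63]
swap      -> [63, 2]
irem      -> [1]
bipush 2  -> [1, 2]
dup       -> [1, 2, 2]
isub      -> [1, 0]
swap      -> [0, 1]
irem      -> [0]
dup       -> [0, 0]
ineg      -> [0, 0]

[0, 0]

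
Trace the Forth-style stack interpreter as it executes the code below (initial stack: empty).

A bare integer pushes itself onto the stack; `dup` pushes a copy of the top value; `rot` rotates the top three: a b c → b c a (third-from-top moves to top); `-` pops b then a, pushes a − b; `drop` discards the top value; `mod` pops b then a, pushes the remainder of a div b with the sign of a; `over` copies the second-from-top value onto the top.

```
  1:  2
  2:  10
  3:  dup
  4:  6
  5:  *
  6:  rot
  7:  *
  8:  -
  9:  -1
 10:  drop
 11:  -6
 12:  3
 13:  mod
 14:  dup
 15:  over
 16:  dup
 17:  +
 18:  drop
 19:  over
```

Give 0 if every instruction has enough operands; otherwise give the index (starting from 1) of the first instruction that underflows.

0

2     2
10    2 10
dup   2 10 10
6     2 10 10 6
*     2 10 60
rot   10 60 2
*     10 120
-     -110
-1    -110 -1
drop  -110
-6    -110 -6
3     -110 -6 3
mod   -110 0
dup   -110 0 0
over  -110 0 0 0
dup   -110 0 0 0 0
+     -110 0 0 0
drop  -110 0 0
over  -110 0 0 0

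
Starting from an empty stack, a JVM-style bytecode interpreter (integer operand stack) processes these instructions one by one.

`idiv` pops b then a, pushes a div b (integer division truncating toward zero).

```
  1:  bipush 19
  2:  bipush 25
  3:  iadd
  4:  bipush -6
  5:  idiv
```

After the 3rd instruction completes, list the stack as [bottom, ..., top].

[44]

bipush 19 -> [19]
bipush 25 -> [19, 25]
iadd      -> [44]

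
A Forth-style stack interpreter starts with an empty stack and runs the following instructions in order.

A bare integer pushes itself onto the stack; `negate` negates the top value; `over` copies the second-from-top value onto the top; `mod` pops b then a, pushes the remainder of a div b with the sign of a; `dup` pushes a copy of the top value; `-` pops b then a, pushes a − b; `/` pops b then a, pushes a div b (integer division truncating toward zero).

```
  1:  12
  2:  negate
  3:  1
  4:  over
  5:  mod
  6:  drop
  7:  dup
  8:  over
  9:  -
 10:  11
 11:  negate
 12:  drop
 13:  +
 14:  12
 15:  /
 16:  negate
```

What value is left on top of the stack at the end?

12     -> [12]
negate -> [-12]
1      -> [-12, 1]
over   -> [-12, 1, -12]
mod    -> [-12, 1]
drop   -> [-12]
dup    -> [-12, -12]
over   -> [-12, -12, -12]
-      -> [-12, 0]
11     -> [-12, 0, 11]
negate -> [-12, 0, -11]
drop   -> [-12, 0]
+      -> [-12]
12     -> [-12, 12]
/      -> [-1]
negate -> [1]

1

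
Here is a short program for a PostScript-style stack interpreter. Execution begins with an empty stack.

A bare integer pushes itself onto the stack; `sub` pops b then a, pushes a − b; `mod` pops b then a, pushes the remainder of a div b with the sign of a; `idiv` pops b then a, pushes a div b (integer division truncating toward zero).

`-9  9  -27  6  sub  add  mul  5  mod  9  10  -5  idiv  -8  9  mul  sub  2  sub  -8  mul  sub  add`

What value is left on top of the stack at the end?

-9   -> [-9]
9    -> [-9, 9]
-27  -> [-9, 9, -27]
6    -> [-9, 9, -27, 6]
sub  -> [-9, 9, -33]
add  -> [-9, -24]
mul  -> [216]
5    -> [216, 5]
mod  -> [1]
9    -> [1, 9]
10   -> [1, 9, 10]
-5   -> [1, 9, 10, -5]
idiv -> [1, 9, -2]
-8   -> [1, 9, -2, -8]
9    -> [1, 9, -2, -8, 9]
mul  -> [1, 9, -2, -72]
sub  -> [1, 9, 70]
2    -> [1, 9, 70, 2]
sub  -> [1, 9, 68]
-8   -> [1, 9, 68, -8]
mul  -> [1, 9, -544]
sub  -> [1, 553]
add  -> [554]

554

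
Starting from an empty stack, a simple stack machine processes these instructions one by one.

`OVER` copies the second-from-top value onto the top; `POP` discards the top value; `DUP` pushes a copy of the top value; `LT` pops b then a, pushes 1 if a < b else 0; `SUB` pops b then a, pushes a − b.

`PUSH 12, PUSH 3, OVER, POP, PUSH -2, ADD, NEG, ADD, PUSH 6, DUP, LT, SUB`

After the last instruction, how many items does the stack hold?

PUSH 12 → [12]
PUSH 3  → [12, 3]
OVER    → [12, 3, 12]
POP     → [12, 3]
PUSH -2 → [12, 3, -2]
ADD     → [12, 1]
NEG     → [12, -1]
ADD     → [11]
PUSH 6  → [11, 6]
DUP     → [11, 6, 6]
LT      → [11, 0]
SUB     → [11]

1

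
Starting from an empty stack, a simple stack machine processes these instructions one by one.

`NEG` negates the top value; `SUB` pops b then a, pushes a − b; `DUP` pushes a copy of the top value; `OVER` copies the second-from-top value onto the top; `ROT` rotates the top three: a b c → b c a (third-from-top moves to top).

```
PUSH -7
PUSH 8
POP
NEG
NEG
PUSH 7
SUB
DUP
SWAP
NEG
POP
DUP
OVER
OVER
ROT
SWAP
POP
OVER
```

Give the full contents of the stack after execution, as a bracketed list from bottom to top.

PUSH -7 : -7
PUSH 8  : -7 8
POP     : -7
NEG     : 7
NEG     : -7
PUSH 7  : -7 7
SUB     : -14
DUP     : -14 -14
SWAP    : -14 -14
NEG     : -14 14
POP     : -14
DUP     : -14 -14
OVER    : -14 -14 -14
OVER    : -14 -14 -14 -14
ROT     : -14 -14 -14 -14
SWAP    : -14 -14 -14 -14
POP     : -14 -14 -14
OVER    : -14 -14 -14 -14

[-14, -14, -14, -14]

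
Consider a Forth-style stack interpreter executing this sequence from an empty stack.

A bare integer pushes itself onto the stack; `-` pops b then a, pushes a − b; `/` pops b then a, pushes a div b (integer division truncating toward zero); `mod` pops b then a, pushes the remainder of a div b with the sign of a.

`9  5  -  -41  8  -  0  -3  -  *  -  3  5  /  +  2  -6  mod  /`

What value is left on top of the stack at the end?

75

9   -> 9
5   -> 9 5
-   -> 4
-41 -> 4 -41
8   -> 4 -41 8
-   -> 4 -49
0   -> 4 -49 0
-3  -> 4 -49 0 -3
-   -> 4 -49 3
*   -> 4 -147
-   -> 151
3   -> 151 3
5   -> 151 3 5
/   -> 151 0
+   -> 151
2   -> 151 2
-6  -> 151 2 -6
mod -> 151 2
/   -> 75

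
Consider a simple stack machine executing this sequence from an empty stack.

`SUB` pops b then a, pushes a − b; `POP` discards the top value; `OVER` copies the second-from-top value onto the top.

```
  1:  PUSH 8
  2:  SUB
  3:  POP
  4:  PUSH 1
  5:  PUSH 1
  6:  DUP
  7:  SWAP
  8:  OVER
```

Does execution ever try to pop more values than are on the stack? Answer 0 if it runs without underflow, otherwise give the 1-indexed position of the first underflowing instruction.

PUSH 8 : [8]
SUB  — needs 2 operands, stack has 1 → underflow

2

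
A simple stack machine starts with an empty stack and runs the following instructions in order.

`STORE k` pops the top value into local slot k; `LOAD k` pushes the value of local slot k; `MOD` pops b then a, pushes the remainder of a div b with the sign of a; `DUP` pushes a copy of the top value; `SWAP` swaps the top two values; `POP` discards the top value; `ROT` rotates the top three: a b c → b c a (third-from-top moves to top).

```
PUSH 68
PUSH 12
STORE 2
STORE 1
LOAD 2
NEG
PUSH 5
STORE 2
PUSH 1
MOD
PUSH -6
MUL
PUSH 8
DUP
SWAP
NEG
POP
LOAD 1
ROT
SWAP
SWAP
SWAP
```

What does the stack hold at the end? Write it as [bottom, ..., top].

[8, 0, 68]

PUSH 68 -> [68]
PUSH 12 -> [68, 12]
STORE 2 -> [68]
STORE 1 -> []
LOAD 2  -> [12]
NEG     -> [-12]
PUSH 5  -> [-12, 5]
STORE 2 -> [-12]
PUSH 1  -> [-12, 1]
MOD     -> [0]
PUSH -6 -> [0, -6]
MUL     -> [0]
PUSH 8  -> [0, 8]
DUP     -> [0, 8, 8]
SWAP    -> [0, 8, 8]
NEG     -> [0, 8, -8]
POP     -> [0, 8]
LOAD 1  -> [0, 8, 68]
ROT     -> [8, 68, 0]
SWAP    -> [8, 0, 68]
SWAP    -> [8, 68, 0]
SWAP    -> [8, 0, 68]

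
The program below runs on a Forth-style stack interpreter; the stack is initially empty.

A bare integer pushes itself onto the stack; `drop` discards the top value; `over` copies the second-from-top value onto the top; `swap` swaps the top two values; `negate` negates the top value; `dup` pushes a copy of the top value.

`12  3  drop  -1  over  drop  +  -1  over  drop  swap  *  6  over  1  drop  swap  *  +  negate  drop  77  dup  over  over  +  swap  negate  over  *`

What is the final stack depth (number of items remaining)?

12     : 12
3      : 12 3
drop   : 12
-1     : 12 -1
over   : 12 -1 12
drop   : 12 -1
+      : 11
-1     : 11 -1
over   : 11 -1 11
drop   : 11 -1
swap   : -1 11
*      : -11
6      : -11 6
over   : -11 6 -11
1      : -11 6 -11 1
drop   : -11 6 -11
swap   : -11 -11 6
*      : -11 -66
+      : -77
negate : 77
drop   : (empty)
77     : 77
dup    : 77 77
over   : 77 77 77
over   : 77 77 77 77
+      : 77 77 154
swap   : 77 154 77
negate : 77 154 -77
over   : 77 154 -77 154
*      : 77 154 -11858

3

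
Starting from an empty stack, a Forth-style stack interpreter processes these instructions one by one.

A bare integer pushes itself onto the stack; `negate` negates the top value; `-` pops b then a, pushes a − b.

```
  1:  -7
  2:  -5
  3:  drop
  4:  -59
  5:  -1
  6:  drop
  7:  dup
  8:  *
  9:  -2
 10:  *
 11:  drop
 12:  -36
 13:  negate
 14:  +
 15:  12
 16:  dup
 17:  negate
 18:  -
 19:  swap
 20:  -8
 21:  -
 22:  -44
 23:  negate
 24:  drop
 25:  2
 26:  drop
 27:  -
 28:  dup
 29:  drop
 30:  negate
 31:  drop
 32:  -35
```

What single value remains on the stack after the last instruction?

-7     -> [-7]
-5     -> [-7, -5]
drop   -> [-7]
-59    -> [-7, -59]
-1     -> [-7, -59, -1]
drop   -> [-7, -59]
dup    -> [-7, -59, -59]
*      -> [-7, 3481]
-2     -> [-7, 3481, -2]
*      -> [-7, -6962]
drop   -> [-7]
-36    -> [-7, -36]
negate -> [-7, 36]
+      -> [29]
12     -> [29, 12]
dup    -> [29, 12, 12]
negate -> [29, 12, -12]
-      -> [29, 24]
swap   -> [24, 29]
-8     -> [24, 29, -8]
-      -> [24, 37]
-44    -> [24, 37, -44]
negate -> [24, 37, 44]
drop   -> [24, 37]
2      -> [24, 37, 2]
drop   -> [24, 37]
-      -> [-13]
dup    -> [-13, -13]
drop   -> [-13]
negate -> [13]
drop   -> []
-35    -> [-35]

-35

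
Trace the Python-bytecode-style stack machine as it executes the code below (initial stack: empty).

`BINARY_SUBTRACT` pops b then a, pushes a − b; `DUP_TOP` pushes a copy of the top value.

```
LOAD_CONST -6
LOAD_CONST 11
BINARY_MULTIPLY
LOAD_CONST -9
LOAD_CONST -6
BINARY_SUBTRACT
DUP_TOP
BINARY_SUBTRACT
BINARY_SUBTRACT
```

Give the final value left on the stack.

-66

LOAD_CONST -6    [-6]
LOAD_CONST 11    [-6, 11]
BINARY_MULTIPLY  [-66]
LOAD_CONST -9    [-66, -9]
LOAD_CONST -6    [-66, -9, -6]
BINARY_SUBTRACT  [-66, -3]
DUP_TOP          [-66, -3, -3]
BINARY_SUBTRACT  [-66, 0]
BINARY_SUBTRACT  [-66]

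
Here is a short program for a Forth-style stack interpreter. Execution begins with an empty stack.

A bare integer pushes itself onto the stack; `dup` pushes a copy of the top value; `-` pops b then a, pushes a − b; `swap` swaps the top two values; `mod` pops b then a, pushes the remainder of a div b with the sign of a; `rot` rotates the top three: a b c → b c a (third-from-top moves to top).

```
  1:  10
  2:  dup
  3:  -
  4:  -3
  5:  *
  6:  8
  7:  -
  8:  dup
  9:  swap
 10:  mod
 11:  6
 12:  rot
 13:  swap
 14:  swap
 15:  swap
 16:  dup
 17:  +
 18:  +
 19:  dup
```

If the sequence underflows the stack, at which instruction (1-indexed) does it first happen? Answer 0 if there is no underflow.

10   → [10]
dup  → [10, 10]
-    → [0]
-3   → [0, -3]
*    → [0]
8    → [0, 8]
-    → [-8]
dup  → [-8, -8]
swap → [-8, -8]
mod  → [0]
6    → [0, 6]
rot  — needs 3 operands, stack has 2 → underflow

12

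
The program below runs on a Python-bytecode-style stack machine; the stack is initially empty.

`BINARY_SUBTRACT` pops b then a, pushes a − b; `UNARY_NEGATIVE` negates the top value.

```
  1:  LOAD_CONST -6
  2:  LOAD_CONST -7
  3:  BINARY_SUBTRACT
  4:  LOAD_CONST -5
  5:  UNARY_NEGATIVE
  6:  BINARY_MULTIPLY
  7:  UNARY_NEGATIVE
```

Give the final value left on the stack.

LOAD_CONST -6   -> [-6]
LOAD_CONST -7   -> [-6, -7]
BINARY_SUBTRACT -> [1]
LOAD_CONST -5   -> [1, -5]
UNARY_NEGATIVE  -> [1, 5]
BINARY_MULTIPLY -> [5]
UNARY_NEGATIVE  -> [-5]

-5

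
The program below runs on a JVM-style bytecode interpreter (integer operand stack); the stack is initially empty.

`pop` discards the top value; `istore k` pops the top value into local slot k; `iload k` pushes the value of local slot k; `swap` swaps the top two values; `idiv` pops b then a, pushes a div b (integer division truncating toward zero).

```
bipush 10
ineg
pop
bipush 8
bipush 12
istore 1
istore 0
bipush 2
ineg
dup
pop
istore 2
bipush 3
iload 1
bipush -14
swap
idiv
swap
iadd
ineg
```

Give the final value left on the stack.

-2

bipush 10   [10]
ineg        [-10]
pop         []
bipush 8    [8]
bipush 12   [8, 12]
istore 1    [8]
istore 0    []
bipush 2    [2]
ineg        [-2]
dup         [-2, -2]
pop         [-2]
istore 2    []
bipush 3    [3]
iload 1     [3, 12]
bipush -14  [3, 12, -14]
swap        [3, -14, 12]
idiv        [3, -1]
swap        [-1, 3]
iadd        [2]
ineg        [-2]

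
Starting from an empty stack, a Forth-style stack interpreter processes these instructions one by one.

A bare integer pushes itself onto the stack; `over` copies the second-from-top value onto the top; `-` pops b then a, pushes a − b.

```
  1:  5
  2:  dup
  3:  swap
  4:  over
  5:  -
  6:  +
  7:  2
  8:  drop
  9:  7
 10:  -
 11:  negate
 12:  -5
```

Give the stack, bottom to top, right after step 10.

5    → 5
dup  → 5 5
swap → 5 5
over → 5 5 5
-    → 5 0
+    → 5
2    → 5 2
drop → 5
7    → 5 7
-    → -2

[-2]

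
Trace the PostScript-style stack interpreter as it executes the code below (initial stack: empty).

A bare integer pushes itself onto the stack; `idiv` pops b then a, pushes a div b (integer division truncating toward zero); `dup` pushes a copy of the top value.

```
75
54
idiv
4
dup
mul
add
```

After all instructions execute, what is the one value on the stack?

75   → [75]
54   → [75, 54]
idiv → [1]
4    → [1, 4]
dup  → [1, 4, 4]
mul  → [1, 16]
add  → [17]

17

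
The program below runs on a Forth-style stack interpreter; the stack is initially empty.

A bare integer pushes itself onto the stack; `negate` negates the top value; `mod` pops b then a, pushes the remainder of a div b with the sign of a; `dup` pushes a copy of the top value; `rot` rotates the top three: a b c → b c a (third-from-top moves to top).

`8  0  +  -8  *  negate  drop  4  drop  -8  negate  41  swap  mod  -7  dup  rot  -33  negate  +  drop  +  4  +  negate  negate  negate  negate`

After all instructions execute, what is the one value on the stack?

8      -> [8]
0      -> [8, 0]
+      -> [8]
-8     -> [8, -8]
*      -> [-64]
negate -> [64]
drop   -> []
4      -> [4]
drop   -> []
-8     -> [-8]
negate -> [8]
41     -> [8, 41]
swap   -> [41, 8]
mod    -> [1]
-7     -> [1, -7]
dup    -> [1, -7, -7]
rot    -> [-7, -7, 1]
-33    -> [-7, -7, 1, -33]
negate -> [-7, -7, 1, 33]
+      -> [-7, -7, 34]
drop   -> [-7, -7]
+      -> [-14]
4      -> [-14, 4]
+      -> [-10]
negate -> [10]
negate -> [-10]
negate -> [10]
negate -> [-10]

-10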